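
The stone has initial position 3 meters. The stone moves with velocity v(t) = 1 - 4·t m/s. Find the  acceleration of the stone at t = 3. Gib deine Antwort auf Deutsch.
Um dies zu lösen, müssen wir 1 Ableitung unserer Gleichung für die Geschwindigkeit v(t) = 1 - 4·t nehmen. Durch Ableiten von der Geschwindigkeit erhalten wir die Beschleunigung: a(t) = -4. Mit a(t) = -4 und Einsetzen von t = 3, finden wir a = -4.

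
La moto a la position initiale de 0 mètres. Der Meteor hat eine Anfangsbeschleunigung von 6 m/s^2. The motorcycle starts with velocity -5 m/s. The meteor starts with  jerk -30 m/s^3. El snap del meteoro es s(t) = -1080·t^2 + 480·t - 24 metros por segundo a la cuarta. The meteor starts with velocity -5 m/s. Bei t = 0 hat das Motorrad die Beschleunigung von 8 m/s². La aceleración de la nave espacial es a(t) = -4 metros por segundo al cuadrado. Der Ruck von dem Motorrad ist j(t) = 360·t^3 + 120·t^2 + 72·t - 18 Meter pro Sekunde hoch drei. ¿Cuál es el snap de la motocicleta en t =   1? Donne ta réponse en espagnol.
Para resolver esto, necesitamos tomar 1 derivada de nuestra ecuación de la sacudida j(t) = 360·t^3 + 120·t^2 + 72·t - 18. La derivada de la sacudida da el snap: s(t) = 1080·t^2 + 240·t + 72. De la ecuación del snap s(t) = 1080·t^2 + 240·t + 72, sustituimos t = 1 para obtener s = 1392.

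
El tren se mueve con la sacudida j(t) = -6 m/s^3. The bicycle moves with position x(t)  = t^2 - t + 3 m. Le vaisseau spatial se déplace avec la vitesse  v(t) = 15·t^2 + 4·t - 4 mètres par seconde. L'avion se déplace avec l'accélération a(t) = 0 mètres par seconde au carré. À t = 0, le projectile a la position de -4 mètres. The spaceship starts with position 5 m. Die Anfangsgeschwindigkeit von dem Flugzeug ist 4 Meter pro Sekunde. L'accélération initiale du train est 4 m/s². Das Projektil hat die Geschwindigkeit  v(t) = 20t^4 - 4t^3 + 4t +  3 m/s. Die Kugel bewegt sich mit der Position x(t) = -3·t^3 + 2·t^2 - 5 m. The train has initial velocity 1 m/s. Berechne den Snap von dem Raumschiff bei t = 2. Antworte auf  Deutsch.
Ausgehend von der Geschwindigkeit v(t) = 15·t^2 + 4·t - 4, nehmen wir 3 Ableitungen. Die Ableitung von der Geschwindigkeit ergibt die Beschleunigung: a(t) = 30·t + 4. Die Ableitung von der Beschleunigung ergibt den Ruck: j(t) = 30. Durch Ableiten von dem Ruck erhalten wir den Snap: s(t) = 0. Aus der Gleichung für den Snap s(t) = 0, setzen wir t = 2 ein und erhalten s = 0.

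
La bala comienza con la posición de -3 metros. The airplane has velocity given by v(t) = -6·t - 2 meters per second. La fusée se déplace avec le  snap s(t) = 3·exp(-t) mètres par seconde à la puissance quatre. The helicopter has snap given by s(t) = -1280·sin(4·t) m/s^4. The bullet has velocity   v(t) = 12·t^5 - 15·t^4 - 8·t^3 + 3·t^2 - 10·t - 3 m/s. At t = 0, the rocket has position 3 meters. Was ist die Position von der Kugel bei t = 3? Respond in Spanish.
Para resolver esto, necesitamos tomar 1 integral de nuestra ecuación de la velocidad v(t) = 12·t^5 - 15·t^4 - 8·t^3 + 3·t^2 - 10·t - 3. La integral de la velocidad, con x(0) = -3, da la posición: x(t) = 2·t^6 - 3·t^5 - 2·t^4 + t^3 - 5·t^2 - 3·t - 3. Tenemos la posición x(t) = 2·t^6 - 3·t^5 - 2·t^4 + t^3 - 5·t^2 - 3·t - 3. Sustituyendo t = 3: x(3) = 537.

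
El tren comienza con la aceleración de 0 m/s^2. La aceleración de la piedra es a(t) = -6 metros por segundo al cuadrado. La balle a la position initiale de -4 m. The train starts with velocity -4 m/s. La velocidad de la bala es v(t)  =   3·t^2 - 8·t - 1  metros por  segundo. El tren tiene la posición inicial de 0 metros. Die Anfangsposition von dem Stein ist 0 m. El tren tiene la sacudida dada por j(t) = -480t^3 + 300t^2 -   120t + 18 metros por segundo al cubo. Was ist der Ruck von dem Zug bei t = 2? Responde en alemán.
Wir haben den Ruck j(t) = -480·t^3 + 300·t^2 - 120·t + 18. Durch Einsetzen von t = 2: j(2) = -2862.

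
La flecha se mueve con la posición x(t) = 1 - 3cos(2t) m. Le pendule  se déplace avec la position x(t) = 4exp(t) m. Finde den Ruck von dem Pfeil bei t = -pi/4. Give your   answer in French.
En partant de la position x(t) = 1 - 3·cos(2·t), nous prenons 3 dérivées. En dérivant la position, nous obtenons la vitesse: v(t) = 6·sin(2·t). La dérivée de la vitesse donne l'accélération: a(t) = 12·cos(2·t). En dérivant l'accélération, nous obtenons le jerk: j(t) = -24·sin(2·t). Nous avons le jerk j(t) = -24·sin(2·t). En substituant t = -pi/4: j(-pi/4) = 24.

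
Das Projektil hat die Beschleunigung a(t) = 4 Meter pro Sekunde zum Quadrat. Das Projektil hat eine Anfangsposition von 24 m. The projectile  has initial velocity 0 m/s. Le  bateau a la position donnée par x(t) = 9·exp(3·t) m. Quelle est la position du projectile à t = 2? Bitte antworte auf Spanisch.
Necesitamos integrar nuestra ecuación de la aceleración a(t) = 4 2 veces. La integral de la aceleración, con v(0) = 0, da la velocidad: v(t) = 4·t. La integral de la velocidad, con x(0) = 24, da la posición: x(t) = 2·t^2 + 24. Tenemos la posición x(t) = 2·t^2 + 24. Sustituyendo t = 2: x(2) = 32.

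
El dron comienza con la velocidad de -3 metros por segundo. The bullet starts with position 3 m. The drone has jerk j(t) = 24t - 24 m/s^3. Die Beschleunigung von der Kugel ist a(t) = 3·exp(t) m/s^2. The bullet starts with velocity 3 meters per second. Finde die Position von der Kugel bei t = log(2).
Ausgehend von der Beschleunigung a(t) = 3·exp(t), nehmen wir 2 Stammfunktionen. Die Stammfunktion von der Beschleunigung, mit v(0) = 3, ergibt die Geschwindigkeit: v(t) = 3·exp(t). Durch Integration von der Geschwindigkeit und Verwendung der Anfangsbedingung x(0) = 3, erhalten wir x(t) = 3·exp(t). Mit x(t) = 3·exp(t) und Einsetzen von t = log(2), finden wir x = 6.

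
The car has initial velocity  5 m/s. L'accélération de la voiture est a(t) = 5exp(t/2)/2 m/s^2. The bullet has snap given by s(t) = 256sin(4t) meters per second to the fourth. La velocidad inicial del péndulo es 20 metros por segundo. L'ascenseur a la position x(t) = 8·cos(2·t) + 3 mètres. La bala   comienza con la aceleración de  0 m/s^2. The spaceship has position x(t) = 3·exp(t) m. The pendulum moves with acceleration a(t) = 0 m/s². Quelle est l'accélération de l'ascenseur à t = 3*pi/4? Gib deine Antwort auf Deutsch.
Ausgehend von der Position x(t) = 8·cos(2·t) + 3, nehmen wir 2 Ableitungen. Mit d/dt von x(t) finden wir v(t) = -16·sin(2·t). Die Ableitung von der Geschwindigkeit ergibt die Beschleunigung: a(t) = -32·cos(2·t). Wir haben die Beschleunigung a(t) = -32·cos(2·t). Durch Einsetzen von t = 3*pi/4: a(3*pi/4) = 0.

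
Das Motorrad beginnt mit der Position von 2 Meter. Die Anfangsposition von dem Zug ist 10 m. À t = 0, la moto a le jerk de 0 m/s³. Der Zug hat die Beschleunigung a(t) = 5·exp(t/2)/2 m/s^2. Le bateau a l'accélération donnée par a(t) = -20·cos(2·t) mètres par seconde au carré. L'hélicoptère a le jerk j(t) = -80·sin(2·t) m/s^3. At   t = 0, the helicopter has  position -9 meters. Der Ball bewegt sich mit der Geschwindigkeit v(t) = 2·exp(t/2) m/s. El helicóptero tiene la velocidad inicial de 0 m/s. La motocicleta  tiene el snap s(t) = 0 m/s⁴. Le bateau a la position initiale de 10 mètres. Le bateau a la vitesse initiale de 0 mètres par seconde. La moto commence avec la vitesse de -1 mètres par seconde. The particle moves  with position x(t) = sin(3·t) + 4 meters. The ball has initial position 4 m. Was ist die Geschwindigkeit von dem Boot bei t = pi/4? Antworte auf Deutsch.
Ausgehend von der Beschleunigung a(t) = -20·cos(2·t), nehmen wir 1 Stammfunktion. Durch Integration von der Beschleunigung und Verwendung der Anfangsbedingung v(0) = 0, erhalten wir v(t) = -10·sin(2·t). Wir haben die Geschwindigkeit v(t) = -10·sin(2·t). Durch Einsetzen von t = pi/4: v(pi/4) = -10.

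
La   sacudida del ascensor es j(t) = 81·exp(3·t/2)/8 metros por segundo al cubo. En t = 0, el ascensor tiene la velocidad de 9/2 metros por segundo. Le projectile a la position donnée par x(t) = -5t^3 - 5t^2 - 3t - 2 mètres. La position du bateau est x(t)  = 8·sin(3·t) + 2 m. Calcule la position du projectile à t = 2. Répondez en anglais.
We have position x(t) = -5·t^3 - 5·t^2 - 3·t - 2. Substituting t = 2: x(2) = -68.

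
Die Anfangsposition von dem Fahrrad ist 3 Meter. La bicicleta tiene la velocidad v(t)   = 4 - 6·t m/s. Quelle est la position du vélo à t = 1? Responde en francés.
En partant de la vitesse v(t) = 4 - 6·t, nous prenons 1 primitive. L'intégrale de la vitesse est la position. En utilisant x(0) = 3, nous obtenons x(t) = -3·t^2 + 4·t + 3. En utilisant x(t) = -3·t^2 + 4·t + 3 et en substituant t = 1, nous trouvons x = 4.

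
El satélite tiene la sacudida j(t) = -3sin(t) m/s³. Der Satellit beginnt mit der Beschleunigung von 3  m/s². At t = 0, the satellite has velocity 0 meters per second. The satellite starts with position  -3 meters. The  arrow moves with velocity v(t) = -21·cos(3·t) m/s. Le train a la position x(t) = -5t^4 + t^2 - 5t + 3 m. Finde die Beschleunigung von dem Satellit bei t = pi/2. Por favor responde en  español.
Partiendo de la sacudida j(t) = -3·sin(t), tomamos 1 antiderivada. Integrando la sacudida y usando la condición inicial a(0) = 3, obtenemos a(t) = 3·cos(t). Tenemos la aceleración a(t) = 3·cos(t). Sustituyendo t = pi/2: a(pi/2) = 0.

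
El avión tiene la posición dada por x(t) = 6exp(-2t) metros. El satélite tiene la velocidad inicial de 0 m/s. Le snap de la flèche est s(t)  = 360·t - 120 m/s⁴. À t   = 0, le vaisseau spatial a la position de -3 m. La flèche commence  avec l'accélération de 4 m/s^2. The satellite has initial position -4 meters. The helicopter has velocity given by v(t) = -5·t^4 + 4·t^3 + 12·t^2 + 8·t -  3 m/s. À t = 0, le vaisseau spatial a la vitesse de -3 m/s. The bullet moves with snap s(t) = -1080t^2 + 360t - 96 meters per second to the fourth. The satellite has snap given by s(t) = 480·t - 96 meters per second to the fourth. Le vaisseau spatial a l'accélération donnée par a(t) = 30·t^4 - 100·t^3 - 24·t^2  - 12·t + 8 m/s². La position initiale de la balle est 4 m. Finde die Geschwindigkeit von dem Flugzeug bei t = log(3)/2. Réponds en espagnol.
Partiendo de la posición x(t) = 6·exp(-2·t), tomamos 1 derivada. Derivando la posición, obtenemos la velocidad: v(t) = -12·exp(-2·t). De la ecuación de la velocidad v(t) = -12·exp(-2·t), sustituimos t = log(3)/2 para obtener v = -4.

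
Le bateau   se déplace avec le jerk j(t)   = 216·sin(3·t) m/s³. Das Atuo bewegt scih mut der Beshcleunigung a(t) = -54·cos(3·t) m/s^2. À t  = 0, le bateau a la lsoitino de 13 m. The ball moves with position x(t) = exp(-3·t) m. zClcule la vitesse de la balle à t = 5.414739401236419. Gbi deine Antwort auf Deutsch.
Ausgehend von der Position x(t) = exp(-3·t), nehmen wir 1 Ableitung. Mit d/dt von x(t) finden wir v(t) = -3·exp(-3·t). Wir haben die Geschwindigkeit v(t) = -3·exp(-3·t). Durch Einsetzen von t = 5.414739401236419: v(5.414739401236419) = -2.64452042723690E-7.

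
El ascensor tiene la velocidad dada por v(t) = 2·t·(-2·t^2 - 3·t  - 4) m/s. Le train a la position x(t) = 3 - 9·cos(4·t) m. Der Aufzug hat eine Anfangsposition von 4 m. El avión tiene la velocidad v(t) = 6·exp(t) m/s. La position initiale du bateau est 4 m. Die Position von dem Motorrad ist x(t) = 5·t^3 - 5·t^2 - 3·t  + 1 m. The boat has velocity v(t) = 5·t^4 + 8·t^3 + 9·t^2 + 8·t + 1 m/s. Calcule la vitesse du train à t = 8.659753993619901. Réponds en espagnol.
Para resolver esto, necesitamos tomar 1 derivada de nuestra ecuación de la posición x(t) = 3 - 9·cos(4·t). Tomando d/dt de x(t), encontramos v(t) = 36·sin(4·t). De la ecuación de la velocidad v(t) = 36·sin(4·t), sustituimos t = 8.659753993619901 para obtener v = -2.93063766216860.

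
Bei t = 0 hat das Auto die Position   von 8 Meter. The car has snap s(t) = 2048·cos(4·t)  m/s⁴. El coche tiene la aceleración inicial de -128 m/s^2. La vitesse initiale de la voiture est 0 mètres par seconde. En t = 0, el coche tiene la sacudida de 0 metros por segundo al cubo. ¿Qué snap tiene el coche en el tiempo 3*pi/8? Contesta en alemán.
Mit s(t) = 2048·cos(4·t) und Einsetzen von t = 3*pi/8, finden wir s = 0.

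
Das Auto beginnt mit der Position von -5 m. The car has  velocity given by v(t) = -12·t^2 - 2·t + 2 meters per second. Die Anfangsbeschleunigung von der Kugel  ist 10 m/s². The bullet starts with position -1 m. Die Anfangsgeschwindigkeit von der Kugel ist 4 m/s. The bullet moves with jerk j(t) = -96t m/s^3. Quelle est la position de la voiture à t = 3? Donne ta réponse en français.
Nous devons intégrer notre équation de la vitesse v(t) = -12·t^2 - 2·t + 2 1 fois. En prenant ∫v(t)dt et en appliquant x(0) = -5, nous trouvons x(t) = -4·t^3 - t^2 + 2·t - 5. Nous avons la position x(t) = -4·t^3 - t^2 + 2·t - 5. En substituant t = 3: x(3) = -116.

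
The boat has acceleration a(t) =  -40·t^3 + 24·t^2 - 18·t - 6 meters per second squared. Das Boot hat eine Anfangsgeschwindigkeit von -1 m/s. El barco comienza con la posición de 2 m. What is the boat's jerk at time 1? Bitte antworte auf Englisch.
To solve this, we need to take 1 derivative of our acceleration equation a(t) = -40·t^3 + 24·t^2 - 18·t - 6. Taking d/dt of a(t), we find j(t) = -120·t^2 + 48·t - 18. Using j(t) = -120·t^2 + 48·t - 18 and substituting t = 1, we find j = -90.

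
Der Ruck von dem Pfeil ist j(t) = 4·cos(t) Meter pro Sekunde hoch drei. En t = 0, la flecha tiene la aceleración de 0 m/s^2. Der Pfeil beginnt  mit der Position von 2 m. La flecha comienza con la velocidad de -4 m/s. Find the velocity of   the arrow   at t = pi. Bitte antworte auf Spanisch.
Necesitamos integrar nuestra ecuación de la sacudida j(t) = 4·cos(t) 2 veces. La integral de la sacudida es la aceleración. Usando a(0) = 0, obtenemos a(t) = 4·sin(t). Tomando ∫a(t)dt y aplicando v(0) = -4, encontramos v(t) = -4·cos(t). Usando v(t) = -4·cos(t) y sustituyendo t = pi, encontramos v = 4.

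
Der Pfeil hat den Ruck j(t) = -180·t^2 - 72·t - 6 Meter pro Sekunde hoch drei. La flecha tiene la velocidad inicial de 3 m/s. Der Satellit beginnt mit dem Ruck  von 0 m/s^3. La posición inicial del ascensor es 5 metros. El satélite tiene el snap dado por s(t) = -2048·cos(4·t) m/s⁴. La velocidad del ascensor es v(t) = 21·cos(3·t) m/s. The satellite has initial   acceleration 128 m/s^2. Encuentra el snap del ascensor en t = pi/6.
Para resolver esto, necesitamos tomar 3 derivadas de nuestra ecuación de la velocidad v(t) = 21·cos(3·t). La derivada de la velocidad da la aceleración: a(t) = -63·sin(3·t). La derivada de la aceleración da la sacudida: j(t) = -189·cos(3·t). La derivada de la sacudida da el snap: s(t) = 567·sin(3·t). Tenemos el snap s(t) = 567·sin(3·t). Sustituyendo t = pi/6: s(pi/6) = 567.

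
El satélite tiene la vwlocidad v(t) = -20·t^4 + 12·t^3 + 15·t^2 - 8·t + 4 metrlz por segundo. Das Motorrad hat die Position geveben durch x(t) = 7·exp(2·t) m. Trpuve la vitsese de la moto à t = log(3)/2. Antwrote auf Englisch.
Starting from position x(t) = 7·exp(2·t), we take 1 derivative. Taking d/dt of x(t), we find v(t) = 14·exp(2·t). We have velocity v(t) = 14·exp(2·t). Substituting t = log(3)/2: v(log(3)/2) = 42.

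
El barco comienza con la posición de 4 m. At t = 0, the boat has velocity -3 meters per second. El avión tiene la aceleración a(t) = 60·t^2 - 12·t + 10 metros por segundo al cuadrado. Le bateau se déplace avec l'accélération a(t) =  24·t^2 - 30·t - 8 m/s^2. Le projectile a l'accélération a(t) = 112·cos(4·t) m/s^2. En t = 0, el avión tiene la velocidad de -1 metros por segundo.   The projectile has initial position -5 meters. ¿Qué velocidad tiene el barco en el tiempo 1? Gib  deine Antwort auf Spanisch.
Partiendo de la aceleración a(t) = 24·t^2 - 30·t - 8, tomamos 1 antiderivada. Integrando la aceleración y usando la condición inicial v(0) = -3, obtenemos v(t) = 8·t^3 - 15·t^2 - 8·t - 3. De la ecuación de la velocidad v(t) = 8·t^3 - 15·t^2 - 8·t - 3, sustituimos t = 1 para obtener v = -18.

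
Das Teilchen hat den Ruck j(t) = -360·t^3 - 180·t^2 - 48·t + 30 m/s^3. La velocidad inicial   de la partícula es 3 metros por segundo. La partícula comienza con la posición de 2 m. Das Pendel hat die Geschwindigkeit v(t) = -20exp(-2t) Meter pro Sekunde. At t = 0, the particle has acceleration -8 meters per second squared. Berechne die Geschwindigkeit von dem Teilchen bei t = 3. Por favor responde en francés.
Nous devons intégrer notre équation du jerk j(t) = -360·t^3 - 180·t^2 - 48·t + 30 2 fois. L'intégrale du jerk est l'accélération. En utilisant a(0) = -8, nous obtenons a(t) = -90·t^4 - 60·t^3 - 24·t^2 + 30·t - 8. En prenant ∫a(t)dt et en appliquant v(0) = 3, nous trouvons v(t) = -18·t^5 - 15·t^4 - 8·t^3 + 15·t^2 - 8·t + 3. Nous avons la vitesse v(t) = -18·t^5 - 15·t^4 - 8·t^3 + 15·t^2 - 8·t + 3. En substituant t = 3: v(3) = -5691.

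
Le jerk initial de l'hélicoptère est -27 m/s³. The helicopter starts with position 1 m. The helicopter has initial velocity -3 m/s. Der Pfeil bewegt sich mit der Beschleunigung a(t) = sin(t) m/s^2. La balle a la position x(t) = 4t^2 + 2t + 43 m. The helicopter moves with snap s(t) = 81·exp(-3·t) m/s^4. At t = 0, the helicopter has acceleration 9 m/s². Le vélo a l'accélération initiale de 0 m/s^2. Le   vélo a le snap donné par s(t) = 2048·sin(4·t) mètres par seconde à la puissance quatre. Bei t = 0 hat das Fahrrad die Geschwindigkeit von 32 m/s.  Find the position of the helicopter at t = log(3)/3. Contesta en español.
Partiendo del snap s(t) = 81·exp(-3·t), tomamos 4 integrales. Integrando el snap y usando la condición inicial j(0) = -27, obtenemos j(t) = -27·exp(-3·t). La antiderivada de la sacudida es la aceleración. Usando a(0) = 9, obtenemos a(t) = 9·exp(-3·t). La antiderivada de la aceleración es la velocidad. Usando v(0) = -3, obtenemos v(t) = -3·exp(-3·t). La integral de la velocidad, con x(0) = 1, da la posición: x(t) = exp(-3·t). Usando x(t) = exp(-3·t) y sustituyendo t = log(3)/3, encontramos x = 1/3.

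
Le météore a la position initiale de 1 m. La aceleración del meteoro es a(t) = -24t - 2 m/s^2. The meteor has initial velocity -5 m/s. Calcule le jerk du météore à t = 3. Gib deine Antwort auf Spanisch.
Debemos derivar nuestra ecuación de la aceleración a(t) = -24·t - 2 1 vez. Tomando d/dt de a(t), encontramos j(t) = -24. Usando j(t) = -24 y sustituyendo t = 3, encontramos j = -24.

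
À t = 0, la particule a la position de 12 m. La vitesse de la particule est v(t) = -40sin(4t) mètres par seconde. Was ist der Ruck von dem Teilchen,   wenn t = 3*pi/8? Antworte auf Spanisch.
Debemos derivar nuestra ecuación de la velocidad v(t) = -40·sin(4·t) 2 veces. La derivada de la velocidad da la aceleración: a(t) = -160·cos(4·t). Derivando la aceleración, obtenemos la sacudida: j(t) = 640·sin(4·t). Tenemos la sacudida j(t) = 640·sin(4·t). Sustituyendo t = 3*pi/8: j(3*pi/8) = -640.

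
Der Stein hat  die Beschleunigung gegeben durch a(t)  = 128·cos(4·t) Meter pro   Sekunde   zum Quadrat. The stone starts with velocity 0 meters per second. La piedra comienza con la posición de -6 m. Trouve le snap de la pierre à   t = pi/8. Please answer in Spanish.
Para resolver esto, necesitamos tomar 2 derivadas de nuestra ecuación de la aceleración a(t) = 128·cos(4·t). Tomando d/dt de a(t), encontramos j(t) = -512·sin(4·t). Derivando la sacudida, obtenemos el snap: s(t) = -2048·cos(4·t). De la ecuación del snap s(t) = -2048·cos(4·t), sustituimos t = pi/8 para obtener s = 0.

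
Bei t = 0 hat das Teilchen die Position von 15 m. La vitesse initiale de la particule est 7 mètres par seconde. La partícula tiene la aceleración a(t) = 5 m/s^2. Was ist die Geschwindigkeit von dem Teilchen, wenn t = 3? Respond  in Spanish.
Necesitamos integrar nuestra ecuación de la aceleración a(t) = 5 1 vez. Integrando la aceleración y usando la condición inicial v(0) = 7, obtenemos v(t) = 5·t + 7. Usando v(t) = 5·t + 7 y sustituyendo t = 3, encontramos v = 22.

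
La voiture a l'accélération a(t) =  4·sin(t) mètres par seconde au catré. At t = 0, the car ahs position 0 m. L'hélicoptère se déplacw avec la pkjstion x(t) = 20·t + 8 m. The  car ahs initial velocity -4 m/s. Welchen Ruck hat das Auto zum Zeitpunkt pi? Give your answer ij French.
Pour résoudre ceci, nous devons prendre 1 dérivée de notre équation de l'accélération a(t) = 4·sin(t). En dérivant l'accélération, nous obtenons le jerk: j(t) = 4·cos(t). De l'équation du jerk j(t) = 4·cos(t), nous substituons t = pi pour obtenir j = -4.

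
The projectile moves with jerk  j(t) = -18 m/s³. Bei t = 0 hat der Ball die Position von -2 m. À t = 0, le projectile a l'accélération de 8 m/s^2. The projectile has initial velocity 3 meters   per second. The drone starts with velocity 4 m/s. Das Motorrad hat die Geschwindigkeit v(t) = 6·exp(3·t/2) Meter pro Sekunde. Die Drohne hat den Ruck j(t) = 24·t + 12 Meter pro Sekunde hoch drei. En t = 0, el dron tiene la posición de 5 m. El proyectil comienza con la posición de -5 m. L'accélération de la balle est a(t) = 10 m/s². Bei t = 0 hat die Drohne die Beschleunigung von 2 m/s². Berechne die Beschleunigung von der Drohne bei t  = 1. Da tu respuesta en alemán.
Wir müssen unsere Gleichung für den Ruck j(t) = 24·t + 12 1-mal integrieren. Das Integral von dem Ruck, mit a(0) = 2, ergibt die Beschleunigung: a(t) = 12·t^2 + 12·t + 2. Wir haben die Beschleunigung a(t) = 12·t^2 + 12·t + 2. Durch Einsetzen von t = 1: a(1) = 26.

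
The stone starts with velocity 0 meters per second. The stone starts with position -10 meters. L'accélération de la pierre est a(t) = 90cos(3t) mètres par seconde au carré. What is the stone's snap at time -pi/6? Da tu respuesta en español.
Para resolver esto, necesitamos tomar 2 derivadas de nuestra ecuación de la aceleración a(t) = 90·cos(3·t). La derivada de la aceleración da la sacudida: j(t) = -270·sin(3·t). La derivada de la sacudida da el snap: s(t) = -810·cos(3·t). De la ecuación del snap s(t) = -810·cos(3·t), sustituimos t = -pi/6 para obtener s = 0.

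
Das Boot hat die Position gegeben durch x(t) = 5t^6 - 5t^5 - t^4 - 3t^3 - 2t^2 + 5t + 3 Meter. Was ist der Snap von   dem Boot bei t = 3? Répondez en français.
Pour résoudre ceci, nous devons prendre 4 dérivées de notre équation de la position x(t) = 5·t^6 - 5·t^5 - t^4 - 3·t^3 - 2·t^2 + 5·t + 3. En dérivant la position, nous obtenons la vitesse: v(t) = 30·t^5 - 25·t^4 - 4·t^3 - 9·t^2 - 4·t + 5. La dérivée de la vitesse donne l'accélération: a(t) = 150·t^4 - 100·t^3 - 12·t^2 - 18·t - 4. En dérivant l'accélération, nous obtenons le jerk: j(t) = 600·t^3 - 300·t^2 - 24·t - 18. En prenant d/dt de j(t), nous trouvons s(t) = 1800·t^2 - 600·t - 24. Nous avons le snap s(t) = 1800·t^2 - 600·t - 24. En substituant t = 3: s(3) = 14376.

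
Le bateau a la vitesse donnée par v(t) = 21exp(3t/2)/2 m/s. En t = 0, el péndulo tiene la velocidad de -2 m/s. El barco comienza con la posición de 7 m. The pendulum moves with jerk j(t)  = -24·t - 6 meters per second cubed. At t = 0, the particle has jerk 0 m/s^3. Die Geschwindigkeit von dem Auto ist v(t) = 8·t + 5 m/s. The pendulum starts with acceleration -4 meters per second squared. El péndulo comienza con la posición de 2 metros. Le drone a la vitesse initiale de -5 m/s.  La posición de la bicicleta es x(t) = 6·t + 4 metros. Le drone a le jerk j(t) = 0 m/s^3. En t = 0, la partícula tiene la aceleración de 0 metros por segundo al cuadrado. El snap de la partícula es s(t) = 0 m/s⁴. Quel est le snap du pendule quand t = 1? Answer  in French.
En partant du jerk j(t) = -24·t - 6, nous prenons 1 dérivée. En prenant d/dt de j(t), nous trouvons s(t) = -24. Nous avons le snap s(t) = -24. En substituant t = 1: s(1) = -24.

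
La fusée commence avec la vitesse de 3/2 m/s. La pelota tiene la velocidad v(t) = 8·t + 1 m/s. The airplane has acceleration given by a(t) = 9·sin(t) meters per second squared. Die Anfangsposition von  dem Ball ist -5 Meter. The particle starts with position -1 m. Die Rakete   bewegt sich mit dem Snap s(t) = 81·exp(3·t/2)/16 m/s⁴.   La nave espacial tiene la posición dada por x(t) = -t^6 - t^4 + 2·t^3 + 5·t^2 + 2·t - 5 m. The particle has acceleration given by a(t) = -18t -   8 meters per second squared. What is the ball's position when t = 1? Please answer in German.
Wir müssen das Integral unserer Gleichung für die Geschwindigkeit v(t) = 8·t + 1 1-mal finden. Mit ∫v(t)dt und Anwendung von x(0) = -5, finden wir x(t) = 4·t^2 + t - 5. Mit x(t) = 4·t^2 + t - 5 und Einsetzen von t = 1, finden wir x = 0.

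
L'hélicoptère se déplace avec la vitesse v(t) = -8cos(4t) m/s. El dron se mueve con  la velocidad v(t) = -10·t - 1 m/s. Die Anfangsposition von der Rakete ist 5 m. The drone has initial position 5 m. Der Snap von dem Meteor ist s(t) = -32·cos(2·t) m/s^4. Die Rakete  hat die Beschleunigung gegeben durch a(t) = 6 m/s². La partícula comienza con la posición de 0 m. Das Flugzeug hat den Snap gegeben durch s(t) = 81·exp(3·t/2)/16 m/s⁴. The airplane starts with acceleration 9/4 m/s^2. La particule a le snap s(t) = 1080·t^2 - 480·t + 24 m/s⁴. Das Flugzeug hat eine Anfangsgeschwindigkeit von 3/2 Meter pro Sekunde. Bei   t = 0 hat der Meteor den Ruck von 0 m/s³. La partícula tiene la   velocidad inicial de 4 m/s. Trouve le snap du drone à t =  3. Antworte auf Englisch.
To solve this, we need to take 3 derivatives of our velocity equation v(t) = -10·t - 1. Differentiating velocity, we get acceleration: a(t) = -10. The derivative of acceleration gives jerk: j(t) = 0. Differentiating jerk, we get snap: s(t) = 0. From the given snap equation s(t) = 0, we substitute t = 3 to get s = 0.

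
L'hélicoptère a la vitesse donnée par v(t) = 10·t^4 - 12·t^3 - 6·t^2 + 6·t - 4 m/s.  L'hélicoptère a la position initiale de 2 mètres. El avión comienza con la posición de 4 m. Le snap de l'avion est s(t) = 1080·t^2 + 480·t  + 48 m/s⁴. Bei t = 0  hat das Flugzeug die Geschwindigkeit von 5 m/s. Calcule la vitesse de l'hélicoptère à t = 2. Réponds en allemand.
Wir haben die Geschwindigkeit v(t) = 10·t^4 - 12·t^3 - 6·t^2 + 6·t - 4. Durch Einsetzen von t = 2: v(2) = 48.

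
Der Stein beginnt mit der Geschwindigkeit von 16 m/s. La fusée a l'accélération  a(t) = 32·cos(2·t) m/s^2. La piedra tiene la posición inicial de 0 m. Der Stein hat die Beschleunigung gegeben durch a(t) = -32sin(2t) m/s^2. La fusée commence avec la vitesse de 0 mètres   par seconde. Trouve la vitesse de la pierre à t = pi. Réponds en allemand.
Um dies zu lösen, müssen wir 1 Integral unserer Gleichung für die Beschleunigung a(t) = -32·sin(2·t) finden. Die Stammfunktion von der Beschleunigung ist die Geschwindigkeit. Mit v(0) = 16 erhalten wir v(t) = 16·cos(2·t). Mit v(t) = 16·cos(2·t) und Einsetzen von t = pi, finden wir v = 16.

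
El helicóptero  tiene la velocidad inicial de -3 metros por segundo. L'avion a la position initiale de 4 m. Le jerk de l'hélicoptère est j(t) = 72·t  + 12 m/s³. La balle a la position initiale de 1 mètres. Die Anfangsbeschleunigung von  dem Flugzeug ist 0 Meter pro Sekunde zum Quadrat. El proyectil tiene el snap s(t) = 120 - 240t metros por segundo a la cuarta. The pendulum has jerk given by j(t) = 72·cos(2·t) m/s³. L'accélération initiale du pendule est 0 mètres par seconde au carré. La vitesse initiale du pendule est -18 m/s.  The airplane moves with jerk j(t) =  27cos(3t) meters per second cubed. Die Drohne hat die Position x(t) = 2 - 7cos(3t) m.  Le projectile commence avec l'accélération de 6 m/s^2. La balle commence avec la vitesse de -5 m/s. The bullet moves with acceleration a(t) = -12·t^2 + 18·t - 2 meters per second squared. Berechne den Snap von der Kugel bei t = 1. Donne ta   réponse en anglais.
We must differentiate our acceleration equation a(t) = -12·t^2 + 18·t - 2 2 times. Differentiating acceleration, we get jerk: j(t) = 18 - 24·t. Taking d/dt of j(t), we find s(t) = -24. Using s(t) = -24 and substituting t = 1, we find s = -24.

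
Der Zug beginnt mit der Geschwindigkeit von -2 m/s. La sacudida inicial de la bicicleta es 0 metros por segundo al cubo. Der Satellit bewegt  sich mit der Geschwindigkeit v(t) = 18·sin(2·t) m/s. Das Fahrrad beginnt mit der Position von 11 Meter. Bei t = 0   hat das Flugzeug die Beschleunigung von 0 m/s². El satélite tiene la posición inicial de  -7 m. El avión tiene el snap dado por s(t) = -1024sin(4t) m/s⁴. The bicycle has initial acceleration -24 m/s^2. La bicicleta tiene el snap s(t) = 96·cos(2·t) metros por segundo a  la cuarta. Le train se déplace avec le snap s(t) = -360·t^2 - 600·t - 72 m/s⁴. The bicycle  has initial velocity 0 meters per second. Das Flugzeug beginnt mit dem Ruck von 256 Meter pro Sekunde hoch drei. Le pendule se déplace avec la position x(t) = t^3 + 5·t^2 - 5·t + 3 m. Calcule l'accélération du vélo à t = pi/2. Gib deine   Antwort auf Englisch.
We need to integrate our snap equation s(t) = 96·cos(2·t) 2 times. The integral of snap is jerk. Using j(0) = 0, we get j(t) = 48·sin(2·t). Integrating jerk and using the initial condition a(0) = -24, we get a(t) = -24·cos(2·t). Using a(t) = -24·cos(2·t) and substituting t = pi/2, we find a = 24.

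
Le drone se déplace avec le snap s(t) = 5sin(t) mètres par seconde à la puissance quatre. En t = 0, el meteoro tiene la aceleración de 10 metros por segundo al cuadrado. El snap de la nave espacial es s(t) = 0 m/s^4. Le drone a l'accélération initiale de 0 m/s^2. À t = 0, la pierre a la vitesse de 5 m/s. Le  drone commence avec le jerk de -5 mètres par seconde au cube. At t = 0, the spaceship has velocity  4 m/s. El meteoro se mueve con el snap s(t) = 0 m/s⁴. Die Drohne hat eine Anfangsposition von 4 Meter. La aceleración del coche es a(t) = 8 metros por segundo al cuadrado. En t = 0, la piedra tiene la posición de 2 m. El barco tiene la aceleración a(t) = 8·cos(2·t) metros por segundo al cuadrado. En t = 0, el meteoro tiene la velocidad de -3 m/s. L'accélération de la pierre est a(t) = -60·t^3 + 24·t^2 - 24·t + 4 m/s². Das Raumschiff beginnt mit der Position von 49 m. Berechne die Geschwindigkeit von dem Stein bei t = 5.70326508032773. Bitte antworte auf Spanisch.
Partiendo de la aceleración a(t) = -60·t^3 + 24·t^2 - 24·t + 4, tomamos 1 antiderivada. La integral de la aceleración, con v(0) = 5, da la velocidad: v(t) = -15·t^4 + 8·t^3 - 12·t^2 + 4·t + 5. Usando v(t) = -15·t^4 + 8·t^3 - 12·t^2 + 4·t + 5 y sustituyendo t = 5.70326508032773, encontramos v = -14748.7351791630.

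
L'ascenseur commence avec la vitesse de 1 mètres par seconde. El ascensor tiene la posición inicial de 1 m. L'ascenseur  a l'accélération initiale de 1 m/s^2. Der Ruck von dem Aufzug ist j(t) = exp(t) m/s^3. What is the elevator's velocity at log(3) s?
To solve this, we need to take 2 integrals of our jerk equation j(t) = exp(t). The antiderivative of jerk, with a(0) = 1, gives acceleration: a(t) = exp(t). The integral of acceleration is velocity. Using v(0) = 1, we get v(t) = exp(t). Using v(t) = exp(t) and substituting t = log(3), we find v = 3.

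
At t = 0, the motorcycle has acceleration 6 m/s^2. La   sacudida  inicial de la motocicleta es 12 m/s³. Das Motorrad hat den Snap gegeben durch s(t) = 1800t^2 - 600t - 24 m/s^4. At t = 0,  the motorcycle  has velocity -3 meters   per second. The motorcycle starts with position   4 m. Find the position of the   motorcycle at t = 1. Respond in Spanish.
Partiendo del snap s(t) = 1800·t^2 - 600·t - 24, tomamos 4 integrales. Integrando el snap y usando la condición inicial j(0) = 12, obtenemos j(t) = 600·t^3 - 300·t^2 - 24·t + 12. La antiderivada de la sacudida es la aceleración. Usando a(0) = 6, obtenemos a(t) = 150·t^4 - 100·t^3 - 12·t^2 + 12·t + 6. Tomando ∫a(t)dt y aplicando v(0) = -3, encontramos v(t) = 30·t^5 - 25·t^4 - 4·t^3 + 6·t^2 + 6·t - 3. La antiderivada de la velocidad es la posición. Usando x(0) = 4, obtenemos x(t) = 5·t^6 - 5·t^5 - t^4 + 2·t^3 + 3·t^2 - 3·t + 4. Tenemos la posición x(t) = 5·t^6 - 5·t^5 - t^4 + 2·t^3 + 3·t^2 - 3·t + 4. Sustituyendo t = 1: x(1) = 5.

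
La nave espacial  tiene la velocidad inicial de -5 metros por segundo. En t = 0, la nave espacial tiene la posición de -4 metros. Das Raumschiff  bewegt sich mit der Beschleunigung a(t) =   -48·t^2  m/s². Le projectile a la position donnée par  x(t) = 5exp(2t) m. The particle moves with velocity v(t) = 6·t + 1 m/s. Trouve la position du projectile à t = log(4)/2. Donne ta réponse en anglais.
We have position x(t) = 5·exp(2·t). Substituting t = log(4)/2: x(log(4)/2) = 20.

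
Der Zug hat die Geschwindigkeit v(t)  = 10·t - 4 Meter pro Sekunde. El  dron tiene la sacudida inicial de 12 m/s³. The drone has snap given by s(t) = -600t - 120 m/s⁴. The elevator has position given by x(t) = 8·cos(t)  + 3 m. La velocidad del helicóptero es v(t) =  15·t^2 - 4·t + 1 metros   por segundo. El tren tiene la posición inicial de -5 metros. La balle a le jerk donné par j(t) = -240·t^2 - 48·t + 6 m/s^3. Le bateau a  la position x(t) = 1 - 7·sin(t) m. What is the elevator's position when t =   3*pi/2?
From the given position equation x(t) = 8·cos(t) + 3, we substitute t = 3*pi/2 to get x = 3.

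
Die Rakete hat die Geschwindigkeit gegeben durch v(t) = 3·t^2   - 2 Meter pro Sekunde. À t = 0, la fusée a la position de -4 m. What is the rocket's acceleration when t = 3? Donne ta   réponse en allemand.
Um dies zu lösen, müssen wir 1 Ableitung unserer Gleichung für die Geschwindigkeit v(t) = 3·t^2 - 2 nehmen. Durch Ableiten von der Geschwindigkeit erhalten wir die Beschleunigung: a(t) = 6·t. Wir haben die Beschleunigung a(t) = 6·t. Durch Einsetzen von t = 3: a(3) = 18.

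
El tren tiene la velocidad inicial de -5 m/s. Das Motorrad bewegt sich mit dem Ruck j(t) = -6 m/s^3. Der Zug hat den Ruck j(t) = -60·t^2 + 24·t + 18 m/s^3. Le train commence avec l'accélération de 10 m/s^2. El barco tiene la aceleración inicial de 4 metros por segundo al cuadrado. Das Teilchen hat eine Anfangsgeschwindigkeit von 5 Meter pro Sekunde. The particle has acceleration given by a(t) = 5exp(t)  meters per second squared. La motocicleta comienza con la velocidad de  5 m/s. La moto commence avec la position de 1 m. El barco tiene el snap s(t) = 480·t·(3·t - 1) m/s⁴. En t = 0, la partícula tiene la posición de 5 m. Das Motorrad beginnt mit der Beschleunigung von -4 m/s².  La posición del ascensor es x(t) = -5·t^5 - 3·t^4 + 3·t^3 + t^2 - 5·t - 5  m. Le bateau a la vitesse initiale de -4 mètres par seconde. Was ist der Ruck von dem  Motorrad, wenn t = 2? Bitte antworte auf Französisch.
En utilisant j(t) = -6 et en substituant t = 2, nous trouvons j = -6.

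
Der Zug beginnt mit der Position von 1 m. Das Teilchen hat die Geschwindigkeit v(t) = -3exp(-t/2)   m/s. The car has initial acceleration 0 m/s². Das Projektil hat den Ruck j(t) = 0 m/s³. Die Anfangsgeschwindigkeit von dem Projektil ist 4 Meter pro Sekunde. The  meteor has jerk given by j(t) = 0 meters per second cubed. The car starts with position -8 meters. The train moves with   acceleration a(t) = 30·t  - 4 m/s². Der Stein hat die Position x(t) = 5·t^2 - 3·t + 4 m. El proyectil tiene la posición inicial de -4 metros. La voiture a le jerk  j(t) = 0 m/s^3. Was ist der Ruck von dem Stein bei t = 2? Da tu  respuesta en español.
Para resolver esto, necesitamos tomar 3 derivadas de nuestra ecuación de la posición x(t) = 5·t^2 - 3·t + 4. Derivando la posición, obtenemos la velocidad: v(t) = 10·t - 3. Tomando d/dt de v(t), encontramos a(t) = 10. Derivando la aceleración, obtenemos la sacudida: j(t) = 0. Usando j(t) = 0 y sustituyendo t = 2, encontramos j = 0.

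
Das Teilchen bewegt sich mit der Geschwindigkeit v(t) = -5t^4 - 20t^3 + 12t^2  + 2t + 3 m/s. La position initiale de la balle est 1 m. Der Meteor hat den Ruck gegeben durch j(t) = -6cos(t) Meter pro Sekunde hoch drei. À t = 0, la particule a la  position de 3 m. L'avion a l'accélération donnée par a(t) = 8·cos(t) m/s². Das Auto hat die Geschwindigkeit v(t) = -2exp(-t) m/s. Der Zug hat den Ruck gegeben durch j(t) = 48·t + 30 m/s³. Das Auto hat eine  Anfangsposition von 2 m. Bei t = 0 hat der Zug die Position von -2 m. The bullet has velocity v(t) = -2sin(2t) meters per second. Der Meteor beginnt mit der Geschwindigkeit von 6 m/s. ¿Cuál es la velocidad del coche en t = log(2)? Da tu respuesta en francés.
En utilisant v(t) = -2·exp(-t) et en substituant t = log(2), nous trouvons v = -1.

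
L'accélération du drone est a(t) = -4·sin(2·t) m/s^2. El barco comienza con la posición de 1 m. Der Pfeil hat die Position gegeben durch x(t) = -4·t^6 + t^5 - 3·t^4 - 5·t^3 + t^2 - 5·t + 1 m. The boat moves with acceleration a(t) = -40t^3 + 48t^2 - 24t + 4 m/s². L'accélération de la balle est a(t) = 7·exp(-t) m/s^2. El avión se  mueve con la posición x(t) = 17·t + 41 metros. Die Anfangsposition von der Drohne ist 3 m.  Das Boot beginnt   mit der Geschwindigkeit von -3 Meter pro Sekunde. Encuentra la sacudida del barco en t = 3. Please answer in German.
Ausgehend von der Beschleunigung a(t) = -40·t^3 + 48·t^2 - 24·t + 4, nehmen wir 1 Ableitung. Die Ableitung von der Beschleunigung ergibt den Ruck: j(t) = -120·t^2 + 96·t - 24. Mit j(t) = -120·t^2 + 96·t - 24 und Einsetzen von t = 3, finden wir j = -816.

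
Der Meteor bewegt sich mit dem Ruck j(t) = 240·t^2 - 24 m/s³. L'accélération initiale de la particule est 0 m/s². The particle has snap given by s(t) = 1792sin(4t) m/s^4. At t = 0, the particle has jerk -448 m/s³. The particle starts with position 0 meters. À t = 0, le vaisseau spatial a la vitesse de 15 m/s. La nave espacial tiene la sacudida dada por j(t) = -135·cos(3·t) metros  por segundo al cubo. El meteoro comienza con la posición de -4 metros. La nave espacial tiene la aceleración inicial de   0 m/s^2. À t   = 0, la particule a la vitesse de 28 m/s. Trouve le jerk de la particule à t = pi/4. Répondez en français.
Nous devons intégrer notre équation du snap s(t) = 1792·sin(4·t) 1 fois. L'intégrale du snap est le jerk. En utilisant j(0) = -448, nous obtenons j(t) = -448·cos(4·t). En utilisant j(t) = -448·cos(4·t) et en substituant t = pi/4, nous trouvons j = 448.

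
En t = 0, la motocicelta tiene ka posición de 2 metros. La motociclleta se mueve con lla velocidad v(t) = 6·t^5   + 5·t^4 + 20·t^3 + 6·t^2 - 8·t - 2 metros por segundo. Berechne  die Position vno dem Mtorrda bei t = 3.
Wir müssen unsere Gleichung für die Geschwindigkeit v(t) = 6·t^5 + 5·t^4 + 20·t^3 + 6·t^2 - 8·t - 2 1-mal integrieren. Die Stammfunktion von der Geschwindigkeit, mit x(0) = 2, ergibt die Position: x(t) = t^6 + t^5 + 5·t^4 + 2·t^3 - 4·t^2 - 2·t + 2. Mit x(t) = t^6 + t^5 + 5·t^4 + 2·t^3 - 4·t^2 - 2·t + 2 und Einsetzen von t = 3, finden wir x = 1391.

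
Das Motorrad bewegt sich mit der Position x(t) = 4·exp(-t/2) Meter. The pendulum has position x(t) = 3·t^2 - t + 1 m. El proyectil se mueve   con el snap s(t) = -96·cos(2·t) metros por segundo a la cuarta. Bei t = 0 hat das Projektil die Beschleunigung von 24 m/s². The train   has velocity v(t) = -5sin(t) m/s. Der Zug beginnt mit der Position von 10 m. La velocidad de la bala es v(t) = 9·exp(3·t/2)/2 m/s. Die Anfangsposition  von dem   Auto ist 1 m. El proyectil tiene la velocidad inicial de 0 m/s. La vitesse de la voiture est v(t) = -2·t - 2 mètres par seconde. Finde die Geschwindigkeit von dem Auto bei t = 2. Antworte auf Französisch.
Nous avons la vitesse v(t) = -2·t - 2. En substituant t = 2: v(2) = -6.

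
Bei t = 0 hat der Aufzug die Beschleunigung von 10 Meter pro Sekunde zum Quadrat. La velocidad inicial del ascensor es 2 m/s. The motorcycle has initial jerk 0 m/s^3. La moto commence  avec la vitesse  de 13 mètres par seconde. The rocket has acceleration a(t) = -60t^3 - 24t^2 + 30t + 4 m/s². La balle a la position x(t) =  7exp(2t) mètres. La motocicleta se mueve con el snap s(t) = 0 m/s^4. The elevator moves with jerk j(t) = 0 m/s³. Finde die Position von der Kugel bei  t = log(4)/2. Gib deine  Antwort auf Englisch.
From the given position equation x(t) = 7·exp(2·t), we substitute t = log(4)/2 to get x = 28.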